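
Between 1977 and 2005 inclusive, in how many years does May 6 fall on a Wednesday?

4

Day of week of May 6 in each year:
1977: Fri, 1978: Sat, 1979: Sun, 1980: Tue, 1981: Wed ✓, 1982: Thu, 1983: Fri, 1984: Sun, 1985: Mon, 1986: Tue, 1987: Wed ✓, 1988: Fri, 1989: Sat, 1990: Sun, 1991: Mon, 1992: Wed ✓, 1993: Thu, 1994: Fri, 1995: Sat, 1996: Mon, 1997: Tue, 1998: Wed ✓, 1999: Thu, 2000: Sat, 2001: Sun, 2002: Mon, 2003: Tue, 2004: Thu, 2005: Fri
Wednesdays: 1981, 1987, 1992, 1998.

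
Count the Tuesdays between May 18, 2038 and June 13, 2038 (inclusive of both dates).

4 Tuesdays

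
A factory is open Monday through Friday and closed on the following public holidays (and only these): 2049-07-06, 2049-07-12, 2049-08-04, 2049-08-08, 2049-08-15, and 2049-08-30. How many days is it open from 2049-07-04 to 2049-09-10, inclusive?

46

2049-07-04 is a Sunday.
That's 69 days from start to end, counting both.
69 = 7 × 9 + 6, so there are 9 full weeks plus 6 extra days.
Each full week contributes 5 weekdays (Mon–Fri): 9 × 5 = 45.
The 6 extra days are Sunday, Monday, Tuesday, Wednesday, Thursday, Friday — 5 of them qualify.
Total: 45 + 5 = 50.
Holidays: 2049-07-06 (Tue); 2049-07-12 (Mon); 2049-08-04 (Wed); 2049-08-08 (Sun); 2049-08-15 (Sun); 2049-08-30 (Mon).
4 of the 6 holidays fall on weekdays; the rest are weekends and were already excluded.
Business days: 50 − 4 = 46.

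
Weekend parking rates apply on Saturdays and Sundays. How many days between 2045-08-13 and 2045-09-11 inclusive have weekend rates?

2045-08-13 is a Sunday.
That's 30 days from start to end, counting both.
30 = 7 × 4 + 2, so there are 4 full weeks plus 2 extra days.
Each full week contributes 2 weekend days (Sat, Sun): 4 × 2 = 8.
The 2 extra days are Sun, Mon — 1 of them qualifies.
Total: 8 + 1 = 9.

9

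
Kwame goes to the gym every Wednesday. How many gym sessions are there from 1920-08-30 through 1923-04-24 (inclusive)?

1920-08-30 is a Monday.
The range spans 968 days (inclusive of both endpoints).
968 = 7 × 138 + 2, so there are 138 full weeks plus 2 extra days.
Each full week contributes one Wednesday: 138 so far.
The 2 extra days are Monday, Tuesday — none qualify.
Total: 138 + 0 = 138.

138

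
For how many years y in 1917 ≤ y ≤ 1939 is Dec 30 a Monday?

3

Day of week of December 30 in each year:
1917: Sun, 1918: Mon ✓, 1919: Tue, 1920: Thu, 1921: Fri, 1922: Sat, 1923: Sun, 1924: Tue, 1925: Wed, 1926: Thu, 1927: Fri, 1928: Sun, 1929: Mon ✓, 1930: Tue, 1931: Wed, 1932: Fri, 1933: Sat, 1934: Sun, 1935: Mon ✓, 1936: Wed, 1937: Thu, 1938: Fri, 1939: Sat
Mondays: 1918, 1929, 1935.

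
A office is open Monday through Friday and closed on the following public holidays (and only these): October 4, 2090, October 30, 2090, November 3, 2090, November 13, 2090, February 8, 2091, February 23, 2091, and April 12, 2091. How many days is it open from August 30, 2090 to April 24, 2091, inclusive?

August 30, 2090 is a Wednesday.
From August 30, 2090 to April 24, 2091 is 238 days inclusive.
238 = 7 × 34, so the span is exactly 34 full weeks.
Each full week contributes 5 weekdays (Mon–Fri): 34 × 5 = 170.
Holidays: October 4, 2090 (Wed); October 30, 2090 (Mon); November 3, 2090 (Fri); November 13, 2090 (Mon); February 8, 2091 (Thu); February 23, 2091 (Fri); April 12, 2091 (Thu).
All 7 holidays fall on weekdays, so subtract 7.
Business days: 170 − 7 = 163.

163 business days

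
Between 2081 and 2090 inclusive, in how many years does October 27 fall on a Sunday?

1

Day of week of October 27 in each year:
2081: Mon, 2082: Tue, 2083: Wed, 2084: Fri, 2085: Sat, 2086: Sun ✓, 2087: Mon, 2088: Wed, 2089: Thu, 2090: Fri
Sundays: 2086.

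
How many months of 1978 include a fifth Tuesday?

A month has five Tuesdays exactly when Tuesday falls within its first (length − 28) days.
Jan: 31 days, starts Sun → 5 of Sun, Mon, Tue ✓
Feb: 28 days, starts Wed → 5 of (none)
Mar: 31 days, starts Wed → 5 of Wed, Thu, Fri
Apr: 30 days, starts Sat → 5 of Sat, Sun
May: 31 days, starts Mon → 5 of Mon, Tue, Wed ✓
Jun: 30 days, starts Thu → 5 of Thu, Fri
Jul: 31 days, starts Sat → 5 of Sat, Sun, Mon
Aug: 31 days, starts Tue → 5 of Tue, Wed, Thu ✓
Sep: 30 days, starts Fri → 5 of Fri, Sat
Oct: 31 days, starts Sun → 5 of Sun, Mon, Tue ✓
Nov: 30 days, starts Wed → 5 of Wed, Thu
Dec: 31 days, starts Fri → 5 of Fri, Sat, Sun
Months with five Tuesdays: Jan, May, Aug, Oct.

4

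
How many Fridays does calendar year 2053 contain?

52

1 January 2053 is a Wednesday.
That's 365 days from start to end, counting both.
365 = 7 × 52 + 1, so there are 52 full weeks plus 1 extra day.
Each full week contributes one Friday: 52 so far.
The 1 extra day is Wednesday — none qualify.
Total: 52 + 0 = 52.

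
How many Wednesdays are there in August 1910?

1910-08-01 is a Monday.
The range spans 31 days (inclusive of both endpoints).
31 = 7 × 4 + 3, so there are 4 full weeks plus 3 extra days.
Each full week contributes one Wednesday: 4 so far.
The 3 extra days are Mon, Tue, Wed — 1 of them qualifies.
Total: 4 + 1 = 5.

5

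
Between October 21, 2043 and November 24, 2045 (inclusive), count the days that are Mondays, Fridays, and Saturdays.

328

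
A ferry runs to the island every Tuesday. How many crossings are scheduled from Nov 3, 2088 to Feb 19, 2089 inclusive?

Nov 3, 2088 is a Wednesday.
That's 109 days from start to end, counting both.
109 = 7 × 15 + 4, so there are 15 full weeks plus 4 extra days.
Each full week contributes one Tuesday: 15 so far.
The 4 extra days are Wed, Thu, Fri, Sat — none qualify.
Total: 15 + 0 = 15.

15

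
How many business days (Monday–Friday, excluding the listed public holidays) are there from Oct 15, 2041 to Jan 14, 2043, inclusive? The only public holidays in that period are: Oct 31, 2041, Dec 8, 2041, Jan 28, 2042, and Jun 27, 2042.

324

Oct 15, 2041 is a Tuesday.
From Oct 15, 2041 to Jan 14, 2043 is 457 days inclusive.
457 = 7 × 65 + 2, so there are 65 full weeks plus 2 extra days.
Each full week contributes 5 weekdays (Mon–Fri): 65 × 5 = 325.
The 2 extra days are Tuesday, Wednesday — 2 of them qualify.
Total: 325 + 2 = 327.
Holidays: Oct 31, 2041 (Thu); Dec 8, 2041 (Sun); Jan 28, 2042 (Tue); Jun 27, 2042 (Fri).
3 of the 4 holidays fall on weekdays; the rest are weekends and were already excluded.
Business days: 327 − 3 = 324.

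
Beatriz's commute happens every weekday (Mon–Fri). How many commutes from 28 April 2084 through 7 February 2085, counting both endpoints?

28 April 2084 is a Friday.
From 28 April 2084 to 7 February 2085 is 286 days inclusive.
286 = 7 × 40 + 6, so there are 40 full weeks plus 6 extra days.
Each full week contributes 5 weekdays (Mon–Fri): 40 × 5 = 200.
The 6 extra days are Friday, Saturday, Sunday, Monday, Tuesday, Wednesday — 4 of them qualify.
Total: 200 + 4 = 204.

204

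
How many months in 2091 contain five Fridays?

A month has five Fridays exactly when Friday falls within its first (length − 28) days.
Jan: 31 days, starts Mon → 5 of Mon, Tue, Wed
Feb: 28 days, starts Thu → 5 of (none)
Mar: 31 days, starts Thu → 5 of Thu, Fri, Sat ✓
Apr: 30 days, starts Sun → 5 of Sun, Mon
May: 31 days, starts Tue → 5 of Tue, Wed, Thu
Jun: 30 days, starts Fri → 5 of Fri, Sat ✓
Jul: 31 days, starts Sun → 5 of Sun, Mon, Tue
Aug: 31 days, starts Wed → 5 of Wed, Thu, Fri ✓
Sep: 30 days, starts Sat → 5 of Sat, Sun
Oct: 31 days, starts Mon → 5 of Mon, Tue, Wed
Nov: 30 days, starts Thu → 5 of Thu, Fri ✓
Dec: 31 days, starts Sat → 5 of Sat, Sun, Mon
Months with five Fridays: Mar, Jun, Aug, Nov.

4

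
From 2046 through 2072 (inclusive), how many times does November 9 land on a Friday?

4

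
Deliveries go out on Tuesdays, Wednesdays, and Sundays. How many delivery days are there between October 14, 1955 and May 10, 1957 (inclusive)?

246

October 14, 1955 is a Friday.
From October 14, 1955 to May 10, 1957 is 575 days inclusive.
575 = 7 × 82 + 1, so there are 82 full weeks plus 1 extra day.
Each full week contributes 3 days from the set (Tue, Wed, Sun): 82 × 3 = 246.
The 1 extra day is Friday — none qualify.
Total: 246 + 0 = 246.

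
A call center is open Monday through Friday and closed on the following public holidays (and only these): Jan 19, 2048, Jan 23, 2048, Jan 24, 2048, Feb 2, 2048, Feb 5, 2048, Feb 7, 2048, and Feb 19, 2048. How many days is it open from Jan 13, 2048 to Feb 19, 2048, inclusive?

Jan 13, 2048 is a Monday.
The range spans 38 days (inclusive of both endpoints).
38 = 7 × 5 + 3, so there are 5 full weeks plus 3 extra days.
Each full week contributes 5 weekdays (Mon–Fri): 5 × 5 = 25.
The 3 extra days are Monday, Tuesday, Wednesday — 3 of them qualify.
Total: 25 + 3 = 28.
Holidays: Jan 19, 2048 (Sun); Jan 23, 2048 (Thu); Jan 24, 2048 (Fri); Feb 2, 2048 (Sun); Feb 5, 2048 (Wed); Feb 7, 2048 (Fri); Feb 19, 2048 (Wed).
5 of the 7 holidays fall on weekdays; the rest are weekends and were already excluded.
Business days: 28 − 5 = 23.

23 working days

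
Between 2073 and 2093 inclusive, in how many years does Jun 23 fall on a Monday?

3

Day of week of June 23 in each year:
2073: Fri, 2074: Sat, 2075: Sun, 2076: Tue, 2077: Wed, 2078: Thu, 2079: Fri, 2080: Sun, 2081: Mon ✓, 2082: Tue, 2083: Wed, 2084: Fri, 2085: Sat, 2086: Sun, 2087: Mon ✓, 2088: Wed, 2089: Thu, 2090: Fri, 2091: Sat, 2092: Mon ✓, 2093: Tue
Mondays: 2081, 2087, 2092.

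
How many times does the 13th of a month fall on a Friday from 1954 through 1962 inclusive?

Friday-the-13ths by year:
1954: Aug
1955: May
1956: Jan, Apr, Jul
1957: Sep, Dec
1958: Jun
1959: Feb, Mar, Nov
1960: May
1961: Jan, Oct
1962: Apr, Jul

16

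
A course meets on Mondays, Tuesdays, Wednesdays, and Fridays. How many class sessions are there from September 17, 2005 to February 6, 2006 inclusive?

September 17, 2005 is a Saturday.
From September 17, 2005 to February 6, 2006 is 143 days inclusive.
143 = 7 × 20 + 3, so there are 20 full weeks plus 3 extra days.
Each full week contributes 4 days from the set (Mon, Tue, Wed, Fri): 20 × 4 = 80.
The 3 extra days are Sat, Sun, Mon — 1 of them qualifies.
Total: 80 + 1 = 81.

81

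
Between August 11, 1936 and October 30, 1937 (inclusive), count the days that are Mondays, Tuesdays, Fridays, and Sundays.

August 11, 1936 is a Tuesday.
That's 446 days from start to end, counting both.
446 = 7 × 63 + 5, so there are 63 full weeks plus 5 extra days.
Each full week contributes 4 days from the set (Mon, Tue, Fri, Sun): 63 × 4 = 252.
The 5 extra days are Tue, Wed, Thu, Fri, Sat — 2 of them qualify.
Total: 252 + 2 = 254.

254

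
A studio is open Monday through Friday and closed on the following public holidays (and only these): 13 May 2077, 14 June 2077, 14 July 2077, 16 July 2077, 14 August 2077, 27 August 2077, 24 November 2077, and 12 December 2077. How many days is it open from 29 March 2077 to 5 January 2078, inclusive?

197

29 March 2077 is a Monday.
That's 283 days from start to end, counting both.
283 = 7 × 40 + 3, so there are 40 full weeks plus 3 extra days.
Each full week contributes 5 weekdays (Mon–Fri): 40 × 5 = 200.
The 3 extra days are Monday, Tuesday, Wednesday — 3 of them qualify.
Total: 200 + 3 = 203.
Holidays: 13 May 2077 (Thu); 14 June 2077 (Mon); 14 July 2077 (Wed); 16 July 2077 (Fri); 14 August 2077 (Sat); 27 August 2077 (Fri); 24 November 2077 (Wed); 12 December 2077 (Sun).
6 of the 8 holidays fall on weekdays; the rest are weekends and were already excluded.
Business days: 203 − 6 = 197.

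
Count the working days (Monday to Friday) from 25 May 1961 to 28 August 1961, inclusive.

68

25 May 1961 is a Thursday.
From 25 May 1961 to 28 August 1961 is 96 days inclusive.
96 = 7 × 13 + 5, so there are 13 full weeks plus 5 extra days.
Each full week contributes 5 weekdays (Mon–Fri): 13 × 5 = 65.
The 5 extra days are Thursday, Friday, Saturday, Sunday, Monday — 3 of them qualify.
Total: 65 + 3 = 68.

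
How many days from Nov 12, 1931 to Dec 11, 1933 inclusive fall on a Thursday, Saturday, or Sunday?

Nov 12, 1931 is a Thursday.
From Nov 12, 1931 to Dec 11, 1933 is 761 days inclusive.
761 = 7 × 108 + 5, so there are 108 full weeks plus 5 extra days.
Each full week contributes 3 days from the set (Thu, Sat, Sun): 108 × 3 = 324.
The 5 extra days are Thursday, Friday, Saturday, Sunday, Monday — 3 of them qualify.
Total: 324 + 3 = 327.

327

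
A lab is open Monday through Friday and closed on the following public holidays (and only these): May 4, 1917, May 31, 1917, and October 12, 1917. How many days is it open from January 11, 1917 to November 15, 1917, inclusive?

218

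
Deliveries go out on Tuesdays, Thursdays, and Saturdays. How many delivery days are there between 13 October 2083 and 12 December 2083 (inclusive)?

26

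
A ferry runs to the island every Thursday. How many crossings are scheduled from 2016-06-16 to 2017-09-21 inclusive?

2016-06-16 is a Thursday.
The range spans 463 days (inclusive of both endpoints).
463 = 7 × 66 + 1, so there are 66 full weeks plus 1 extra day.
Each full week contributes one Thursday: 66 so far.
The 1 extra day is Thu — 1 of them qualifies.
Total: 66 + 1 = 67.

67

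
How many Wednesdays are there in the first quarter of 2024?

13

Jan 1, 2024 is a Monday.
That's 91 days from start to end, counting both.
91 = 7 × 13, so the span is exactly 13 full weeks.
Each full week contributes one Wednesday: 13 so far.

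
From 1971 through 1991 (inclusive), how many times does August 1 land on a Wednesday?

Day of week of August 1 in each year:
1971: Sun, 1972: Tue, 1973: Wed ✓, 1974: Thu, 1975: Fri, 1976: Sun, 1977: Mon, 1978: Tue, 1979: Wed ✓, 1980: Fri, 1981: Sat, 1982: Sun, 1983: Mon, 1984: Wed ✓, 1985: Thu, 1986: Fri, 1987: Sat, 1988: Mon, 1989: Tue, 1990: Wed ✓, 1991: Thu
Wednesdays: 1973, 1979, 1984, 1990.

4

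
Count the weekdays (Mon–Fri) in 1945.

261 weekdays

Jan 1, 1945 is a Monday.
The range spans 365 days (inclusive of both endpoints).
365 = 7 × 52 + 1, so there are 52 full weeks plus 1 extra day.
Each full week contributes 5 weekdays (Mon–Fri): 52 × 5 = 260.
The 1 extra day is Mon — 1 of them qualifies.
Total: 260 + 1 = 261.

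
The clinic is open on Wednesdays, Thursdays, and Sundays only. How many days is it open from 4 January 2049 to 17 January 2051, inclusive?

4 January 2049 is a Monday.
From 4 January 2049 to 17 January 2051 is 744 days inclusive.
744 = 7 × 106 + 2, so there are 106 full weeks plus 2 extra days.
Each full week contributes 3 days from the set (Wed, Thu, Sun): 106 × 3 = 318.
The 2 extra days are Mon, Tue — none qualify.
Total: 318 + 0 = 318.

318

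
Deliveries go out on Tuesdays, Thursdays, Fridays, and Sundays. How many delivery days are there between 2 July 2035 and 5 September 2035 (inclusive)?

2 July 2035 is a Monday.
That's 66 days from start to end, counting both.
66 = 7 × 9 + 3, so there are 9 full weeks plus 3 extra days.
Each full week contributes 4 days from the set (Tue, Thu, Fri, Sun): 9 × 4 = 36.
The 3 extra days are Monday, Tuesday, Wednesday — 1 of them qualifies.
Total: 36 + 1 = 37.

37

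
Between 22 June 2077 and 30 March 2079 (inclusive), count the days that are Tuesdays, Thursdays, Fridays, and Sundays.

370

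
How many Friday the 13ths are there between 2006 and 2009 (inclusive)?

8

Friday-the-13ths by year:
2006: Jan, Oct
2007: Apr, Jul
2008: Jun
2009: Feb, Mar, Nov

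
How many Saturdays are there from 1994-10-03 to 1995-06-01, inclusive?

1994-10-03 is a Monday.
From 1994-10-03 to 1995-06-01 is 242 days inclusive.
242 = 7 × 34 + 4, so there are 34 full weeks plus 4 extra days.
Each full week contributes one Saturday: 34 so far.
The 4 extra days are Monday, Tuesday, Wednesday, Thursday — none qualify.
Total: 34 + 0 = 34.

34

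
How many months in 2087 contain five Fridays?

A month has five Fridays exactly when Friday falls within its first (length − 28) days.
Jan: 31 days, starts Wed → 5 of Wed, Thu, Fri ✓
Feb: 28 days, starts Sat → 5 of (none)
Mar: 31 days, starts Sat → 5 of Sat, Sun, Mon
Apr: 30 days, starts Tue → 5 of Tue, Wed
May: 31 days, starts Thu → 5 of Thu, Fri, Sat ✓
Jun: 30 days, starts Sun → 5 of Sun, Mon
Jul: 31 days, starts Tue → 5 of Tue, Wed, Thu
Aug: 31 days, starts Fri → 5 of Fri, Sat, Sun ✓
Sep: 30 days, starts Mon → 5 of Mon, Tue
Oct: 31 days, starts Wed → 5 of Wed, Thu, Fri ✓
Nov: 30 days, starts Sat → 5 of Sat, Sun
Dec: 31 days, starts Mon → 5 of Mon, Tue, Wed
Months with five Fridays: Jan, May, Aug, Oct.

4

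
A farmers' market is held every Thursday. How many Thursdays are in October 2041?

Oct 1, 2041 is a Tuesday.
That's 31 days from start to end, counting both.
31 = 7 × 4 + 3, so there are 4 full weeks plus 3 extra days.
Each full week contributes one Thursday: 4 so far.
The 3 extra days are Tuesday, Wednesday, Thursday — 1 of them qualifies.
Total: 4 + 1 = 5.

5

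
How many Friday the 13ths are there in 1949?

The 13th falls on a Friday when the month's 13th has weekday Fri.
Jan 13 is Thu; Feb 13 is Sun; Mar 13 is Sun; Apr 13 is Wed; May 13 is Fri ✓; Jun 13 is Mon; Jul 13 is Wed; Aug 13 is Sat; Sep 13 is Tue; Oct 13 is Thu; Nov 13 is Sun; Dec 13 is Tue.
Friday the 13ths: May.

1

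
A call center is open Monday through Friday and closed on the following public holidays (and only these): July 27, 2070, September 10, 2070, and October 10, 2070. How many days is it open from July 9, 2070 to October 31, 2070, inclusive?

July 9, 2070 is a Wednesday.
The range spans 115 days (inclusive of both endpoints).
115 = 7 × 16 + 3, so there are 16 full weeks plus 3 extra days.
Each full week contributes 5 weekdays (Mon–Fri): 16 × 5 = 80.
The 3 extra days are Wed, Thu, Fri — 3 of them qualify.
Total: 80 + 3 = 83.
Holidays: July 27, 2070 (Sun); September 10, 2070 (Wed); October 10, 2070 (Fri).
2 of the 3 holidays fall on weekdays; the rest are weekends and were already excluded.
Business days: 83 − 2 = 81.

81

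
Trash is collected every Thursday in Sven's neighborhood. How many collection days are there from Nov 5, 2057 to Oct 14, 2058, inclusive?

49 Thursdays

Nov 5, 2057 is a Monday.
The range spans 344 days (inclusive of both endpoints).
344 = 7 × 49 + 1, so there are 49 full weeks plus 1 extra day.
Each full week contributes one Thursday: 49 so far.
The 1 extra day is Monday — none qualify.
Total: 49 + 0 = 49.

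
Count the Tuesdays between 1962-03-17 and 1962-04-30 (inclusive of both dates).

1962-03-17 is a Saturday.
The range spans 45 days (inclusive of both endpoints).
45 = 7 × 6 + 3, so there are 6 full weeks plus 3 extra days.
Each full week contributes one Tuesday: 6 so far.
The 3 extra days are Sat, Sun, Mon — none qualify.
Total: 6 + 0 = 6.

6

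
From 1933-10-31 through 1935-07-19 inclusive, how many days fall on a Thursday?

1933-10-31 is a Tuesday.
That's 627 days from start to end, counting both.
627 = 7 × 89 + 4, so there are 89 full weeks plus 4 extra days.
Each full week contributes one Thursday: 89 so far.
The 4 extra days are Tue, Wed, Thu, Fri — 1 of them qualifies.
Total: 89 + 1 = 90.

90 Thursdays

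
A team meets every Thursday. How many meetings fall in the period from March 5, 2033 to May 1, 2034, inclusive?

60 Thursdays

March 5, 2033 is a Saturday.
From March 5, 2033 to May 1, 2034 is 423 days inclusive.
423 = 7 × 60 + 3, so there are 60 full weeks plus 3 extra days.
Each full week contributes one Thursday: 60 so far.
The 3 extra days are Saturday, Sunday, Monday — none qualify.
Total: 60 + 0 = 60.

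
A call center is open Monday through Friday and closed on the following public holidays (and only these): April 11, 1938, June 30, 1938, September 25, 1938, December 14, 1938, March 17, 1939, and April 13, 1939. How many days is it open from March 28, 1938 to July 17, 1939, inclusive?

336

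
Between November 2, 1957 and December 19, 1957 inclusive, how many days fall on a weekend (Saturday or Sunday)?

November 2, 1957 is a Saturday.
From November 2, 1957 to December 19, 1957 is 48 days inclusive.
48 = 7 × 6 + 6, so there are 6 full weeks plus 6 extra days.
Each full week contributes 2 weekend days (Sat, Sun): 6 × 2 = 12.
The 6 extra days are Saturday, Sunday, Monday, Tuesday, Wednesday, Thursday — 2 of them qualify.
Total: 12 + 2 = 14.

14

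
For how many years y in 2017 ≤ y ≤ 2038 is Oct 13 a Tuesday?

Day of week of October 13 in each year:
2017: Fri, 2018: Sat, 2019: Sun, 2020: Tue ✓, 2021: Wed, 2022: Thu, 2023: Fri, 2024: Sun, 2025: Mon, 2026: Tue ✓, 2027: Wed, 2028: Fri, 2029: Sat, 2030: Sun, 2031: Mon, 2032: Wed, 2033: Thu, 2034: Fri, 2035: Sat, 2036: Mon, 2037: Tue ✓, 2038: Wed
Tuesdays: 2020, 2026, 2037.

3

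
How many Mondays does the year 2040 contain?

53

1 January 2040 is a Sunday.
The range spans 366 days (inclusive of both endpoints).
366 = 7 × 52 + 2, so there are 52 full weeks plus 2 extra days.
Each full week contributes one Monday: 52 so far.
The 2 extra days are Sun, Mon — 1 of them qualifies.
Total: 52 + 1 = 53.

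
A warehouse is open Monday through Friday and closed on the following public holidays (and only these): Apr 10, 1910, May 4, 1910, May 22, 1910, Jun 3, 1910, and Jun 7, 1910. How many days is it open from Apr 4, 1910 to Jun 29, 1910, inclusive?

60 business days

Apr 4, 1910 is a Monday.
The range spans 87 days (inclusive of both endpoints).
87 = 7 × 12 + 3, so there are 12 full weeks plus 3 extra days.
Each full week contributes 5 weekdays (Mon–Fri): 12 × 5 = 60.
The 3 extra days are Mon, Tue, Wed — 3 of them qualify.
Total: 60 + 3 = 63.
Holidays: Apr 10, 1910 (Sun); May 4, 1910 (Wed); May 22, 1910 (Sun); Jun 3, 1910 (Fri); Jun 7, 1910 (Tue).
3 of the 5 holidays fall on weekdays; the rest are weekends and were already excluded.
Business days: 63 − 3 = 60.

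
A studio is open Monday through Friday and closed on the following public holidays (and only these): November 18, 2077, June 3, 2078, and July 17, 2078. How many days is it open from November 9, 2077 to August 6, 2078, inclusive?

192

November 9, 2077 is a Tuesday.
From November 9, 2077 to August 6, 2078 is 271 days inclusive.
271 = 7 × 38 + 5, so there are 38 full weeks plus 5 extra days.
Each full week contributes 5 weekdays (Mon–Fri): 38 × 5 = 190.
The 5 extra days are Tue, Wed, Thu, Fri, Sat — 4 of them qualify.
Total: 190 + 4 = 194.
Holidays: November 18, 2077 (Thu); June 3, 2078 (Fri); July 17, 2078 (Sun).
2 of the 3 holidays fall on weekdays; the rest are weekends and were already excluded.
Business days: 194 − 2 = 192.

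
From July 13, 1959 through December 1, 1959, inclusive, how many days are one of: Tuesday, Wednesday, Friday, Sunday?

81

July 13, 1959 is a Monday.
From July 13, 1959 to December 1, 1959 is 142 days inclusive.
142 = 7 × 20 + 2, so there are 20 full weeks plus 2 extra days.
Each full week contributes 4 days from the set (Tue, Wed, Fri, Sun): 20 × 4 = 80.
The 2 extra days are Monday, Tuesday — 1 of them qualifies.
Total: 80 + 1 = 81.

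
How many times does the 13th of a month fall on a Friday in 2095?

1

The 13th falls on a Friday when the month's 13th has weekday Fri.
Jan 13 is Thu; Feb 13 is Sun; Mar 13 is Sun; Apr 13 is Wed; May 13 is Fri ✓; Jun 13 is Mon; Jul 13 is Wed; Aug 13 is Sat; Sep 13 is Tue; Oct 13 is Thu; Nov 13 is Sun; Dec 13 is Tue.
Friday the 13ths: May.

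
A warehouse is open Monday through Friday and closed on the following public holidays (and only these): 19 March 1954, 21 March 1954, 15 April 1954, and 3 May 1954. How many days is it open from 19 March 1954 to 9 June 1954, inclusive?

56

19 March 1954 is a Friday.
The range spans 83 days (inclusive of both endpoints).
83 = 7 × 11 + 6, so there are 11 full weeks plus 6 extra days.
Each full week contributes 5 weekdays (Mon–Fri): 11 × 5 = 55.
The 6 extra days are Fri, Sat, Sun, Mon, Tue, Wed — 4 of them qualify.
Total: 55 + 4 = 59.
Holidays: 19 March 1954 (Fri); 21 March 1954 (Sun); 15 April 1954 (Thu); 3 May 1954 (Mon).
3 of the 4 holidays fall on weekdays; the rest are weekends and were already excluded.
Business days: 59 − 3 = 56.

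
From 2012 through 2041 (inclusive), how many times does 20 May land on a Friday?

4

Day of week of May 20 in each year:
2012: Sun, 2013: Mon, 2014: Tue, 2015: Wed, 2016: Fri ✓, 2017: Sat, 2018: Sun, 2019: Mon, 2020: Wed, 2021: Thu, 2022: Fri ✓, 2023: Sat, 2024: Mon, 2025: Tue, 2026: Wed, 2027: Thu, 2028: Sat, 2029: Sun, 2030: Mon, 2031: Tue, 2032: Thu, 2033: Fri ✓, 2034: Sat, 2035: Sun, 2036: Tue, 2037: Wed, 2038: Thu, 2039: Fri ✓, 2040: Sun, 2041: Mon
Fridays: 2016, 2022, 2033, 2039.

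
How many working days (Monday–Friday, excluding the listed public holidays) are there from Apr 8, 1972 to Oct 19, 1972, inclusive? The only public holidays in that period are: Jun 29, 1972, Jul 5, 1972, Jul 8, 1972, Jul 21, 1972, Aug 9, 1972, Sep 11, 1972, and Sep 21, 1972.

Apr 8, 1972 is a Saturday.
From Apr 8, 1972 to Oct 19, 1972 is 195 days inclusive.
195 = 7 × 27 + 6, so there are 27 full weeks plus 6 extra days.
Each full week contributes 5 weekdays (Mon–Fri): 27 × 5 = 135.
The 6 extra days are Sat, Sun, Mon, Tue, Wed, Thu — 4 of them qualify.
Total: 135 + 4 = 139.
Holidays: Jun 29, 1972 (Thu); Jul 5, 1972 (Wed); Jul 8, 1972 (Sat); Jul 21, 1972 (Fri); Aug 9, 1972 (Wed); Sep 11, 1972 (Mon); Sep 21, 1972 (Thu).
6 of the 7 holidays fall on weekdays; the rest are weekends and were already excluded.
Business days: 139 − 6 = 133.

133 working days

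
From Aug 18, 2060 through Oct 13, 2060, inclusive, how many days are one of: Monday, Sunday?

16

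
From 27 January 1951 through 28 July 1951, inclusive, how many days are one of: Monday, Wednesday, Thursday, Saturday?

105

27 January 1951 is a Saturday.
That's 183 days from start to end, counting both.
183 = 7 × 26 + 1, so there are 26 full weeks plus 1 extra day.
Each full week contributes 4 days from the set (Mon, Wed, Thu, Sat): 26 × 4 = 104.
The 1 extra day is Saturday — 1 of them qualifies.
Total: 104 + 1 = 105.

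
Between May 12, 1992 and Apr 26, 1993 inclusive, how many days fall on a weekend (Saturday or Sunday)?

May 12, 1992 is a Tuesday.
That's 350 days from start to end, counting both.
350 = 7 × 50, so the span is exactly 50 full weeks.
Each full week contributes 2 weekend days (Sat, Sun): 50 × 2 = 100.
Total: 100.

100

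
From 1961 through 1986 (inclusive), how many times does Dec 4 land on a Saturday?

Day of week of December 4 in each year:
1961: Mon, 1962: Tue, 1963: Wed, 1964: Fri, 1965: Sat ✓, 1966: Sun, 1967: Mon, 1968: Wed, 1969: Thu, 1970: Fri, 1971: Sat ✓, 1972: Mon, 1973: Tue, 1974: Wed, 1975: Thu, 1976: Sat ✓, 1977: Sun, 1978: Mon, 1979: Tue, 1980: Thu, 1981: Fri, 1982: Sat ✓, 1983: Sun, 1984: Tue, 1985: Wed, 1986: Thu
Saturdays: 1965, 1971, 1976, 1982.

4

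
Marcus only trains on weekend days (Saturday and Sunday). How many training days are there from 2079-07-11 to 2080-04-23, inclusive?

2079-07-11 is a Tuesday.
The range spans 288 days (inclusive of both endpoints).
288 = 7 × 41 + 1, so there are 41 full weeks plus 1 extra day.
Each full week contributes 2 weekend days (Sat, Sun): 41 × 2 = 82.
The 1 extra day is Tuesday — none qualify.
Total: 82 + 0 = 82.

82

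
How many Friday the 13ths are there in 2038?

The 13th falls on a Friday when the month's 13th has weekday Fri.
Jan 13 is Wed; Feb 13 is Sat; Mar 13 is Sat; Apr 13 is Tue; May 13 is Thu; Jun 13 is Sun; Jul 13 is Tue; Aug 13 is Fri ✓; Sep 13 is Mon; Oct 13 is Wed; Nov 13 is Sat; Dec 13 is Mon.
Friday the 13ths: Aug.

1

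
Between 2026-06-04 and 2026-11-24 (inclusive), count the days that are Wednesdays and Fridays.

2026-06-04 is a Thursday.
From 2026-06-04 to 2026-11-24 is 174 days inclusive.
174 = 7 × 24 + 6, so there are 24 full weeks plus 6 extra days.
Each full week contributes 2 days from the set (Wed, Fri): 24 × 2 = 48.
The 6 extra days are Thu, Fri, Sat, Sun, Mon, Tue — 1 of them qualifies.
Total: 48 + 1 = 49.

49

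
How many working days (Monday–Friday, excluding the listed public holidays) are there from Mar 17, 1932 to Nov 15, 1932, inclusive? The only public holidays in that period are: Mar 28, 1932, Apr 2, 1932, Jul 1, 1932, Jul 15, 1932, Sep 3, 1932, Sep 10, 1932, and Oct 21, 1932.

Mar 17, 1932 is a Thursday.
The range spans 244 days (inclusive of both endpoints).
244 = 7 × 34 + 6, so there are 34 full weeks plus 6 extra days.
Each full week contributes 5 weekdays (Mon–Fri): 34 × 5 = 170.
The 6 extra days are Thu, Fri, Sat, Sun, Mon, Tue — 4 of them qualify.
Total: 170 + 4 = 174.
Holidays: Mar 28, 1932 (Mon); Apr 2, 1932 (Sat); Jul 1, 1932 (Fri); Jul 15, 1932 (Fri); Sep 3, 1932 (Sat); Sep 10, 1932 (Sat); Oct 21, 1932 (Fri).
4 of the 7 holidays fall on weekdays; the rest are weekends and were already excluded.
Business days: 174 − 4 = 170.

170 working days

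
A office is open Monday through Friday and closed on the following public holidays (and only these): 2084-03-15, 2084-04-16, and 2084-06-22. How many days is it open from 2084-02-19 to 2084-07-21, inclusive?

2084-02-19 is a Saturday.
The range spans 154 days (inclusive of both endpoints).
154 = 7 × 22, so the span is exactly 22 full weeks.
Each full week contributes 5 weekdays (Mon–Fri): 22 × 5 = 110.
Holidays: 2084-03-15 (Wed); 2084-04-16 (Sun); 2084-06-22 (Thu).
2 of the 3 holidays fall on weekdays; the rest are weekends and were already excluded.
Business days: 110 − 2 = 108.

108 business days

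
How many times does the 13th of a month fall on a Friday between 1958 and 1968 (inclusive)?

19

Friday-the-13ths by year:
1958: Jun
1959: Feb, Mar, Nov
1960: May
1961: Jan, Oct
1962: Apr, Jul
1963: Sep, Dec
1964: Mar, Nov
1965: Aug
1966: May
1967: Jan, Oct
1968: Sep, Dec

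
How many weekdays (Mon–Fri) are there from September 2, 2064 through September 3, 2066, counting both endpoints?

524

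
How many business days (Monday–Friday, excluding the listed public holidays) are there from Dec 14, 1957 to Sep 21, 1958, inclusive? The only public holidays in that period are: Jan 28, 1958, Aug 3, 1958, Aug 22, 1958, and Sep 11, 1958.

197

Dec 14, 1957 is a Saturday.
From Dec 14, 1957 to Sep 21, 1958 is 282 days inclusive.
282 = 7 × 40 + 2, so there are 40 full weeks plus 2 extra days.
Each full week contributes 5 weekdays (Mon–Fri): 40 × 5 = 200.
The 2 extra days are Saturday, Sunday — none qualify.
Total: 200 + 0 = 200.
Holidays: Jan 28, 1958 (Tue); Aug 3, 1958 (Sun); Aug 22, 1958 (Fri); Sep 11, 1958 (Thu).
3 of the 4 holidays fall on weekdays; the rest are weekends and were already excluded.
Business days: 200 − 3 = 197.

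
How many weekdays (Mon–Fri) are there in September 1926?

22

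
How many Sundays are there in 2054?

2054-01-01 is a Thursday.
The range spans 365 days (inclusive of both endpoints).
365 = 7 × 52 + 1, so there are 52 full weeks plus 1 extra day.
Each full week contributes one Sunday: 52 so far.
The 1 extra day is Thursday — none qualify.
Total: 52 + 0 = 52.

52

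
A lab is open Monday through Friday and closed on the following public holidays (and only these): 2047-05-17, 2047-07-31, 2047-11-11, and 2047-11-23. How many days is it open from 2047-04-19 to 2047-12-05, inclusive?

2047-04-19 is a Friday.
That's 231 days from start to end, counting both.
231 = 7 × 33, so the span is exactly 33 full weeks.
Each full week contributes 5 weekdays (Mon–Fri): 33 × 5 = 165.
Holidays: 2047-05-17 (Fri); 2047-07-31 (Wed); 2047-11-11 (Mon); 2047-11-23 (Sat).
3 of the 4 holidays fall on weekdays; the rest are weekends and were already excluded.
Business days: 165 − 3 = 162.

162 working days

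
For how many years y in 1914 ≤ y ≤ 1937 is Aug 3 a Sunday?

Day of week of August 3 in each year:
1914: Mon, 1915: Tue, 1916: Thu, 1917: Fri, 1918: Sat, 1919: Sun ✓, 1920: Tue, 1921: Wed, 1922: Thu, 1923: Fri, 1924: Sun ✓, 1925: Mon, 1926: Tue, 1927: Wed, 1928: Fri, 1929: Sat, 1930: Sun ✓, 1931: Mon, 1932: Wed, 1933: Thu, 1934: Fri, 1935: Sat, 1936: Mon, 1937: Tue
Sundays: 1919, 1924, 1930.

3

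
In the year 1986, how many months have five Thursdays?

4

A month has five Thursdays exactly when Thursday falls within its first (length − 28) days.
Jan: 31 days, starts Wed → 5 of Wed, Thu, Fri ✓
Feb: 28 days, starts Sat → 5 of (none)
Mar: 31 days, starts Sat → 5 of Sat, Sun, Mon
Apr: 30 days, starts Tue → 5 of Tue, Wed
May: 31 days, starts Thu → 5 of Thu, Fri, Sat ✓
Jun: 30 days, starts Sun → 5 of Sun, Mon
Jul: 31 days, starts Tue → 5 of Tue, Wed, Thu ✓
Aug: 31 days, starts Fri → 5 of Fri, Sat, Sun
Sep: 30 days, starts Mon → 5 of Mon, Tue
Oct: 31 days, starts Wed → 5 of Wed, Thu, Fri ✓
Nov: 30 days, starts Sat → 5 of Sat, Sun
Dec: 31 days, starts Mon → 5 of Mon, Tue, Wed
Months with five Thursdays: Jan, May, Jul, Oct.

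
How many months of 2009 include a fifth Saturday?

A month has five Saturdays exactly when Saturday falls within its first (length − 28) days.
Jan: 31 days, starts Thu → 5 of Thu, Fri, Sat ✓
Feb: 28 days, starts Sun → 5 of (none)
Mar: 31 days, starts Sun → 5 of Sun, Mon, Tue
Apr: 30 days, starts Wed → 5 of Wed, Thu
May: 31 days, starts Fri → 5 of Fri, Sat, Sun ✓
Jun: 30 days, starts Mon → 5 of Mon, Tue
Jul: 31 days, starts Wed → 5 of Wed, Thu, Fri
Aug: 31 days, starts Sat → 5 of Sat, Sun, Mon ✓
Sep: 30 days, starts Tue → 5 of Tue, Wed
Oct: 31 days, starts Thu → 5 of Thu, Fri, Sat ✓
Nov: 30 days, starts Sun → 5 of Sun, Mon
Dec: 31 days, starts Tue → 5 of Tue, Wed, Thu
Months with five Saturdays: Jan, May, Aug, Oct.

4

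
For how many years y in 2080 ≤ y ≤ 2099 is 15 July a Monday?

3

Day of week of July 15 in each year:
2080: Mon ✓, 2081: Tue, 2082: Wed, 2083: Thu, 2084: Sat, 2085: Sun, 2086: Mon ✓, 2087: Tue, 2088: Thu, 2089: Fri, 2090: Sat, 2091: Sun, 2092: Tue, 2093: Wed, 2094: Thu, 2095: Fri, 2096: Sun, 2097: Mon ✓, 2098: Tue, 2099: Wed
Mondays: 2080, 2086, 2097.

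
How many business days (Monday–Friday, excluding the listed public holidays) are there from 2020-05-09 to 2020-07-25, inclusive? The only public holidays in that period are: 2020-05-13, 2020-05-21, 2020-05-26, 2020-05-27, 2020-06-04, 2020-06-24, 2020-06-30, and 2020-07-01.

47

2020-05-09 is a Saturday.
From 2020-05-09 to 2020-07-25 is 78 days inclusive.
78 = 7 × 11 + 1, so there are 11 full weeks plus 1 extra day.
Each full week contributes 5 weekdays (Mon–Fri): 11 × 5 = 55.
The 1 extra day is Saturday — none qualify.
Total: 55 + 0 = 55.
Holidays: 2020-05-13 (Wed); 2020-05-21 (Thu); 2020-05-26 (Tue); 2020-05-27 (Wed); 2020-06-04 (Thu); 2020-06-24 (Wed); 2020-06-30 (Tue); 2020-07-01 (Wed).
All 8 holidays fall on weekdays, so subtract 8.
Business days: 55 − 8 = 47.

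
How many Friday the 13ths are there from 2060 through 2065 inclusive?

Friday-the-13ths by year:
2060: Feb, Aug
2061: May
2062: Jan, Oct
2063: Apr, Jul
2064: Jun
2065: Feb, Mar, Nov

11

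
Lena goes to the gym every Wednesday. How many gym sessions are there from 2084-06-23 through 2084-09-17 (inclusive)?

12

2084-06-23 is a Friday.
The range spans 87 days (inclusive of both endpoints).
87 = 7 × 12 + 3, so there are 12 full weeks plus 3 extra days.
Each full week contributes one Wednesday: 12 so far.
The 3 extra days are Friday, Saturday, Sunday — none qualify.
Total: 12 + 0 = 12.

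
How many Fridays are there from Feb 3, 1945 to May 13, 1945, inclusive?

14 Fridays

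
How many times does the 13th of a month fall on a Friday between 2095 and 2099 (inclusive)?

Friday-the-13ths by year:
2095: May
2096: Jan, Apr, Jul
2097: Sep, Dec
2098: Jun
2099: Feb, Mar, Nov

10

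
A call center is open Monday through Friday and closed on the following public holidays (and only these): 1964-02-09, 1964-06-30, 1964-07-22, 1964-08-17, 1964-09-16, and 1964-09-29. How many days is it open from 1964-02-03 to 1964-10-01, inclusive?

1964-02-03 is a Monday.
The range spans 242 days (inclusive of both endpoints).
242 = 7 × 34 + 4, so there are 34 full weeks plus 4 extra days.
Each full week contributes 5 weekdays (Mon–Fri): 34 × 5 = 170.
The 4 extra days are Monday, Tuesday, Wednesday, Thursday — 4 of them qualify.
Total: 170 + 4 = 174.
Holidays: 1964-02-09 (Sun); 1964-06-30 (Tue); 1964-07-22 (Wed); 1964-08-17 (Mon); 1964-09-16 (Wed); 1964-09-29 (Tue).
5 of the 6 holidays fall on weekdays; the rest are weekends and were already excluded.
Business days: 174 − 5 = 169.

169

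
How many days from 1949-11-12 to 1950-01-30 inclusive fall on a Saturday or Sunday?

24

1949-11-12 is a Saturday.
That's 80 days from start to end, counting both.
80 = 7 × 11 + 3, so there are 11 full weeks plus 3 extra days.
Each full week contributes 2 days from the set (Sat, Sun): 11 × 2 = 22.
The 3 extra days are Saturday, Sunday, Monday — 2 of them qualify.
Total: 22 + 2 = 24.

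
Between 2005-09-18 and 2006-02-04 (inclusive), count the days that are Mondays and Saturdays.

2005-09-18 is a Sunday.
The range spans 140 days (inclusive of both endpoints).
140 = 7 × 20, so the span is exactly 20 full weeks.
Each full week contributes 2 days from the set (Mon, Sat): 20 × 2 = 40.
Total: 40.

40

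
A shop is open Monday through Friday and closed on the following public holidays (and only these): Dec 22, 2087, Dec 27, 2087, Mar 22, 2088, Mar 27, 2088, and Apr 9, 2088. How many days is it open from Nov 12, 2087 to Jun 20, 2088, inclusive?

155 working days

Nov 12, 2087 is a Wednesday.
That's 222 days from start to end, counting both.
222 = 7 × 31 + 5, so there are 31 full weeks plus 5 extra days.
Each full week contributes 5 weekdays (Mon–Fri): 31 × 5 = 155.
The 5 extra days are Wed, Thu, Fri, Sat, Sun — 3 of them qualify.
Total: 155 + 3 = 158.
Holidays: Dec 22, 2087 (Mon); Dec 27, 2087 (Sat); Mar 22, 2088 (Mon); Mar 27, 2088 (Sat); Apr 9, 2088 (Fri).
3 of the 5 holidays fall on weekdays; the rest are weekends and were already excluded.
Business days: 158 − 3 = 155.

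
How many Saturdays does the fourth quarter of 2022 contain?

14

October 1, 2022 is a Saturday.
The range spans 92 days (inclusive of both endpoints).
92 = 7 × 13 + 1, so there are 13 full weeks plus 1 extra day.
Each full week contributes one Saturday: 13 so far.
The 1 extra day is Saturday — 1 of them qualifies.
Total: 13 + 1 = 14.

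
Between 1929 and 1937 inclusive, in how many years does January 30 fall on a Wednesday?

2

Day of week of January 30 in each year:
1929: Wed ✓, 1930: Thu, 1931: Fri, 1932: Sat, 1933: Mon, 1934: Tue, 1935: Wed ✓, 1936: Thu, 1937: Sat
Wednesdays: 1929, 1935.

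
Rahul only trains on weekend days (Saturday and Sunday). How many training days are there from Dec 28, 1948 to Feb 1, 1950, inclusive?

114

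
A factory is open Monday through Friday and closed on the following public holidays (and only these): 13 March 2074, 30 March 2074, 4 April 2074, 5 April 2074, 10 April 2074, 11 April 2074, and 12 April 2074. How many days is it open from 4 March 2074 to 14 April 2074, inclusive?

23

4 March 2074 is a Sunday.
The range spans 42 days (inclusive of both endpoints).
42 = 7 × 6, so the span is exactly 6 full weeks.
Each full week contributes 5 weekdays (Mon–Fri): 6 × 5 = 30.
Holidays: 13 March 2074 (Tue); 30 March 2074 (Fri); 4 April 2074 (Wed); 5 April 2074 (Thu); 10 April 2074 (Tue); 11 April 2074 (Wed); 12 April 2074 (Thu).
All 7 holidays fall on weekdays, so subtract 7.
Business days: 30 − 7 = 23.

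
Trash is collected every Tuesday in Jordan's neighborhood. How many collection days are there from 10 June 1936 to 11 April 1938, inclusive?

95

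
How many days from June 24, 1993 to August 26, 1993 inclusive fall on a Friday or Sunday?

18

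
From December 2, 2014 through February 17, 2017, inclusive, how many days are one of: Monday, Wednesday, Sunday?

346

December 2, 2014 is a Tuesday.
From December 2, 2014 to February 17, 2017 is 809 days inclusive.
809 = 7 × 115 + 4, so there are 115 full weeks plus 4 extra days.
Each full week contributes 3 days from the set (Mon, Wed, Sun): 115 × 3 = 345.
The 4 extra days are Tuesday, Wednesday, Thursday, Friday — 1 of them qualifies.
Total: 345 + 1 = 346.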